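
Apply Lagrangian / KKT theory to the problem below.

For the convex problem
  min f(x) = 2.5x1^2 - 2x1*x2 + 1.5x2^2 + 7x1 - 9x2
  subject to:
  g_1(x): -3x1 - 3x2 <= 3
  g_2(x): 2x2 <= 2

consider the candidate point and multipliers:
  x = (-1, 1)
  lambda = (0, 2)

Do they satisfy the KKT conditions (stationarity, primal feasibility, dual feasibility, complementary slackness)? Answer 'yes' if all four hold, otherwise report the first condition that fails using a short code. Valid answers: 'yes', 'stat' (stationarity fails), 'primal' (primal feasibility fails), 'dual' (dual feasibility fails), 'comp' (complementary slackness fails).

Gradient of f: grad f(x) = Q x + c = (0, -4)
Constraint values g_i(x) = a_i^T x - b_i:
  g_1((-1, 1)) = -3
  g_2((-1, 1)) = 0
Stationarity residual: grad f(x) + sum_i lambda_i a_i = (0, 0)
  -> stationarity OK
Primal feasibility (all g_i <= 0): OK
Dual feasibility (all lambda_i >= 0): OK
Complementary slackness (lambda_i * g_i(x) = 0 for all i): OK

Verdict: yes, KKT holds.

yes


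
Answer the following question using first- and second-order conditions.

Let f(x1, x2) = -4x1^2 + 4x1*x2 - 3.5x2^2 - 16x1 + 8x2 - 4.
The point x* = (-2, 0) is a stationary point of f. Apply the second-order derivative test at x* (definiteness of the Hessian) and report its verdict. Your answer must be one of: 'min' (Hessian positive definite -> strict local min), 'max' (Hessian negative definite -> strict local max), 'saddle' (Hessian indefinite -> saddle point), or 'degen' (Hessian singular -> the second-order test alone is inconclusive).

Compute the Hessian H = grad^2 f:
  H = [[-8, 4], [4, -7]]
Verify stationarity: grad f(x*) = H x* + g = (0, 0).
Eigenvalues of H: -11.5311, -3.4689.
Both eigenvalues < 0, so H is negative definite -> x* is a strict local max.

max


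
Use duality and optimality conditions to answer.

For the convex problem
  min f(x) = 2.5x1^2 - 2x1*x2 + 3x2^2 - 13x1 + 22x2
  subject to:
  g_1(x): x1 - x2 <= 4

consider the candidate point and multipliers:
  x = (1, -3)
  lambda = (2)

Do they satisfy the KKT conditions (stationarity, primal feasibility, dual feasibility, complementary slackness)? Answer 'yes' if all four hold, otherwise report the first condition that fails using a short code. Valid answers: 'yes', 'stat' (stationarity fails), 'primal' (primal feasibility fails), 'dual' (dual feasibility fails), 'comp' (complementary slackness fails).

Gradient of f: grad f(x) = Q x + c = (-2, 2)
Constraint values g_i(x) = a_i^T x - b_i:
  g_1((1, -3)) = 0
Stationarity residual: grad f(x) + sum_i lambda_i a_i = (0, 0)
  -> stationarity OK
Primal feasibility (all g_i <= 0): OK
Dual feasibility (all lambda_i >= 0): OK
Complementary slackness (lambda_i * g_i(x) = 0 for all i): OK

Verdict: yes, KKT holds.

yes


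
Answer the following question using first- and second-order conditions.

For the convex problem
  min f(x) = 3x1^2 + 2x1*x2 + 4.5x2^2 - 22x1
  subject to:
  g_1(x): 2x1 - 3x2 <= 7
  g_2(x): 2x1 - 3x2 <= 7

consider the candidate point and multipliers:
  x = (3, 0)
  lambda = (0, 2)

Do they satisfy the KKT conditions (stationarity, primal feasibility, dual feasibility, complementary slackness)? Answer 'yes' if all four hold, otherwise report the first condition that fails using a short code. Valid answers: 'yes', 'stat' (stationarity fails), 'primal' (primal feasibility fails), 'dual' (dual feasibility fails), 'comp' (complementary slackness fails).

Gradient of f: grad f(x) = Q x + c = (-4, 6)
Constraint values g_i(x) = a_i^T x - b_i:
  g_1((3, 0)) = -1
  g_2((3, 0)) = -1
Stationarity residual: grad f(x) + sum_i lambda_i a_i = (0, 0)
  -> stationarity OK
Primal feasibility (all g_i <= 0): OK
Dual feasibility (all lambda_i >= 0): OK
Complementary slackness (lambda_i * g_i(x) = 0 for all i): FAILS

Verdict: the first failing condition is complementary_slackness -> comp.

comp


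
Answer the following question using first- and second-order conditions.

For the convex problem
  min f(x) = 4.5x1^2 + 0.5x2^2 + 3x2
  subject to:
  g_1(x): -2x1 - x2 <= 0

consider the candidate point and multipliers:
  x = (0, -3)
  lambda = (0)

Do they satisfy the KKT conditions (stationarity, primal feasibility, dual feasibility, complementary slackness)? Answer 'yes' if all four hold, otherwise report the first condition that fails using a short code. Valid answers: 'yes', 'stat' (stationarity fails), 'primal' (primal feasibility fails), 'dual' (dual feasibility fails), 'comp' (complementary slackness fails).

Gradient of f: grad f(x) = Q x + c = (0, 0)
Constraint values g_i(x) = a_i^T x - b_i:
  g_1((0, -3)) = 3
Stationarity residual: grad f(x) + sum_i lambda_i a_i = (0, 0)
  -> stationarity OK
Primal feasibility (all g_i <= 0): FAILS
Dual feasibility (all lambda_i >= 0): OK
Complementary slackness (lambda_i * g_i(x) = 0 for all i): OK

Verdict: the first failing condition is primal_feasibility -> primal.

primal


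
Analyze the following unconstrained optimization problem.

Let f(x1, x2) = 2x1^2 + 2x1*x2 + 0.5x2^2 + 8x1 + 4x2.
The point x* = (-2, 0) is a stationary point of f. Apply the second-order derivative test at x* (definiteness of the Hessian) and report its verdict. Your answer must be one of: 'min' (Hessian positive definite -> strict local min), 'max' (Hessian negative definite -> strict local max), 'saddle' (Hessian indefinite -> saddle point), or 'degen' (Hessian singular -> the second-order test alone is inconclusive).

Compute the Hessian H = grad^2 f:
  H = [[4, 2], [2, 1]]
Verify stationarity: grad f(x*) = H x* + g = (0, 0).
Eigenvalues of H: 0, 5.
H has a zero eigenvalue (singular; positive semidefinite but not definite), so H is neither positive definite, negative definite, nor indefinite. The second-order test alone is inconclusive -> degen.
(Indeed, f is constant along the null direction of H through x*, so x* is not a strict local extremum.)

degen


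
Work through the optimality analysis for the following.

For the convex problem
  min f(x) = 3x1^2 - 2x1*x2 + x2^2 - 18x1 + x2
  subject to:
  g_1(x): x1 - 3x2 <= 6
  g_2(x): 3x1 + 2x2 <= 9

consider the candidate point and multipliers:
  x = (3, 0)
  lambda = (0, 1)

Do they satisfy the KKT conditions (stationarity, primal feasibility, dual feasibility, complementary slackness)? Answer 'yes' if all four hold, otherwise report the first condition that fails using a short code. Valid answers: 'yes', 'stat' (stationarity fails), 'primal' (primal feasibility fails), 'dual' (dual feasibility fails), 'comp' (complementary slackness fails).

Gradient of f: grad f(x) = Q x + c = (0, -5)
Constraint values g_i(x) = a_i^T x - b_i:
  g_1((3, 0)) = -3
  g_2((3, 0)) = 0
Stationarity residual: grad f(x) + sum_i lambda_i a_i = (3, -3)
  -> stationarity FAILS
Primal feasibility (all g_i <= 0): OK
Dual feasibility (all lambda_i >= 0): OK
Complementary slackness (lambda_i * g_i(x) = 0 for all i): OK

Verdict: the first failing condition is stationarity -> stat.

stat


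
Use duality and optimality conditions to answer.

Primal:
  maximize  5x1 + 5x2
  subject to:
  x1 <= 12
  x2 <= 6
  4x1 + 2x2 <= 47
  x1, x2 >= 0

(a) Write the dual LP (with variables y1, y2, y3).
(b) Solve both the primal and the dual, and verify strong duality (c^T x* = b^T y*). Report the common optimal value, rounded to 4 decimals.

The standard primal-dual pair for 'max c^T x s.t. A x <= b, x >= 0' is:
  Dual:  min b^T y  s.t.  A^T y >= c,  y >= 0.

So the dual LP is:
  minimize  12y1 + 6y2 + 47y3
  subject to:
    y1 + 4y3 >= 5
    y2 + 2y3 >= 5
    y1, y2, y3 >= 0

Solving the primal: x* = (8.75, 6).
  primal value c^T x* = 73.75.
Solving the dual: y* = (0, 2.5, 1.25).
  dual value b^T y* = 73.75.
Strong duality: c^T x* = b^T y*. Confirmed.

73.75


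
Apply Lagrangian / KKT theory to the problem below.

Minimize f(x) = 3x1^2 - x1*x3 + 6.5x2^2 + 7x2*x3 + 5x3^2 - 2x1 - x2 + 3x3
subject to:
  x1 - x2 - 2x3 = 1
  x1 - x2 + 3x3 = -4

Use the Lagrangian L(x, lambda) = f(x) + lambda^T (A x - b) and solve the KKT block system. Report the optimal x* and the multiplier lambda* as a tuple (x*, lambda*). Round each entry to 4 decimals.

Form the Lagrangian:
  L(x, lambda) = (1/2) x^T Q x + c^T x + lambda^T (A x - b)
Stationarity (grad_x L = 0): Q x + c + A^T lambda = 0.
Primal feasibility: A x = b.

This gives the KKT block system:
  [ Q   A^T ] [ x     ]   [-c ]
  [ A    0  ] [ lambda ] = [ b ]

Solving the linear system:
  x*      = (-0.2105, 0.7895, -1)
  lambda* = (1.1053, 1.1579)
  f(x*)   = 0.0789

x* = (-0.2105, 0.7895, -1), lambda* = (1.1053, 1.1579)


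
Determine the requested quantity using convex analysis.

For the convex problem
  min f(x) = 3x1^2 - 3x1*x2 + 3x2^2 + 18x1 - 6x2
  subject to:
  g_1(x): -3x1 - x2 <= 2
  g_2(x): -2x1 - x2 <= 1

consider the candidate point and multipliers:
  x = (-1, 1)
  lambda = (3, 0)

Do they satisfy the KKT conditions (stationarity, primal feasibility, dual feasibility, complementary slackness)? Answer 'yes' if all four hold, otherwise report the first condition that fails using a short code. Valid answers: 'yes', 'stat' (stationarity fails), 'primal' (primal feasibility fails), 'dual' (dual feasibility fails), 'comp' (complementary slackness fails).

Gradient of f: grad f(x) = Q x + c = (9, 3)
Constraint values g_i(x) = a_i^T x - b_i:
  g_1((-1, 1)) = 0
  g_2((-1, 1)) = 0
Stationarity residual: grad f(x) + sum_i lambda_i a_i = (0, 0)
  -> stationarity OK
Primal feasibility (all g_i <= 0): OK
Dual feasibility (all lambda_i >= 0): OK
Complementary slackness (lambda_i * g_i(x) = 0 for all i): OK

Verdict: yes, KKT holds.

yes


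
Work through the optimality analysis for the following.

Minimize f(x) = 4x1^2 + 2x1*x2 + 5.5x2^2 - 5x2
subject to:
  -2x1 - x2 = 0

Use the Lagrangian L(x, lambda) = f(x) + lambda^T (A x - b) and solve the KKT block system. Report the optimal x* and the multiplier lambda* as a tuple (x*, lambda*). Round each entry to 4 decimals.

Form the Lagrangian:
  L(x, lambda) = (1/2) x^T Q x + c^T x + lambda^T (A x - b)
Stationarity (grad_x L = 0): Q x + c + A^T lambda = 0.
Primal feasibility: A x = b.

This gives the KKT block system:
  [ Q   A^T ] [ x     ]   [-c ]
  [ A    0  ] [ lambda ] = [ b ]

Solving the linear system:
  x*      = (-0.2273, 0.4545)
  lambda* = (-0.4545)
  f(x*)   = -1.1364

x* = (-0.2273, 0.4545), lambda* = (-0.4545)


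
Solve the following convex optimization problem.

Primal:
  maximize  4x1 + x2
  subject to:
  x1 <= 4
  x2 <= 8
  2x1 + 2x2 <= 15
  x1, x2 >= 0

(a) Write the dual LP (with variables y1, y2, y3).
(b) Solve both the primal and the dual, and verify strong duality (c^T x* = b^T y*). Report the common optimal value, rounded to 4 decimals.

The standard primal-dual pair for 'max c^T x s.t. A x <= b, x >= 0' is:
  Dual:  min b^T y  s.t.  A^T y >= c,  y >= 0.

So the dual LP is:
  minimize  4y1 + 8y2 + 15y3
  subject to:
    y1 + 2y3 >= 4
    y2 + 2y3 >= 1
    y1, y2, y3 >= 0

Solving the primal: x* = (4, 3.5).
  primal value c^T x* = 19.5.
Solving the dual: y* = (3, 0, 0.5).
  dual value b^T y* = 19.5.
Strong duality: c^T x* = b^T y*. Confirmed.

19.5


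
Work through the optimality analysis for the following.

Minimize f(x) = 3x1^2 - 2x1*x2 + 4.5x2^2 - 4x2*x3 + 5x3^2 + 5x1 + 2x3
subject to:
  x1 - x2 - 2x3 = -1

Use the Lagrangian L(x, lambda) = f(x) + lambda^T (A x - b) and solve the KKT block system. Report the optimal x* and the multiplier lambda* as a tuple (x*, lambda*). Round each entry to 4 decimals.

Form the Lagrangian:
  L(x, lambda) = (1/2) x^T Q x + c^T x + lambda^T (A x - b)
Stationarity (grad_x L = 0): Q x + c + A^T lambda = 0.
Primal feasibility: A x = b.

This gives the KKT block system:
  [ Q   A^T ] [ x     ]   [-c ]
  [ A    0  ] [ lambda ] = [ b ]

Solving the linear system:
  x*      = (-1.0726, -0.095, 0.0112)
  lambda* = (1.2458)
  f(x*)   = -2.0475

x* = (-1.0726, -0.095, 0.0112), lambda* = (1.2458)


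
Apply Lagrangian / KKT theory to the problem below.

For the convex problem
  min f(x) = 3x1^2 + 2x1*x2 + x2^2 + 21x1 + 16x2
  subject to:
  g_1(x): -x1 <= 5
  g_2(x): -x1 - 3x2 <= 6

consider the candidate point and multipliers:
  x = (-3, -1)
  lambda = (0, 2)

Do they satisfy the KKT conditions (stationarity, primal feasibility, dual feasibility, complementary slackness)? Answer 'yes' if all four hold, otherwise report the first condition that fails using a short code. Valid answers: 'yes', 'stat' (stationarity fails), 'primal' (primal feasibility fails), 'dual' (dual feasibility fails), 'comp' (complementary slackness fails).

Gradient of f: grad f(x) = Q x + c = (1, 8)
Constraint values g_i(x) = a_i^T x - b_i:
  g_1((-3, -1)) = -2
  g_2((-3, -1)) = 0
Stationarity residual: grad f(x) + sum_i lambda_i a_i = (-1, 2)
  -> stationarity FAILS
Primal feasibility (all g_i <= 0): OK
Dual feasibility (all lambda_i >= 0): OK
Complementary slackness (lambda_i * g_i(x) = 0 for all i): OK

Verdict: the first failing condition is stationarity -> stat.

stat


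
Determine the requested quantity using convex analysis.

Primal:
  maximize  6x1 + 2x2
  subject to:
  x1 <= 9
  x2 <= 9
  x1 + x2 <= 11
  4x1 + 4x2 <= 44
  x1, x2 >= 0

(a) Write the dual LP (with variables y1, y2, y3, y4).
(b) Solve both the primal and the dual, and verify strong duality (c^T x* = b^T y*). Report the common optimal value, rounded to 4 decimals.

The standard primal-dual pair for 'max c^T x s.t. A x <= b, x >= 0' is:
  Dual:  min b^T y  s.t.  A^T y >= c,  y >= 0.

So the dual LP is:
  minimize  9y1 + 9y2 + 11y3 + 44y4
  subject to:
    y1 + y3 + 4y4 >= 6
    y2 + y3 + 4y4 >= 2
    y1, y2, y3, y4 >= 0

Solving the primal: x* = (9, 2).
  primal value c^T x* = 58.
Solving the dual: y* = (4, 0, 2, 0).
  dual value b^T y* = 58.
Strong duality: c^T x* = b^T y*. Confirmed.

58


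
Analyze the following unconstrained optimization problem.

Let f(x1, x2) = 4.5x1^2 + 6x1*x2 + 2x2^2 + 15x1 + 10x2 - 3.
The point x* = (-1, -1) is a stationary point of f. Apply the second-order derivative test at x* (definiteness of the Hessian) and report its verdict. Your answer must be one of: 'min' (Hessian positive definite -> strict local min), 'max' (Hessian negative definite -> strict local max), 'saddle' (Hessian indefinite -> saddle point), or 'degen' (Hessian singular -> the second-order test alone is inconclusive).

Compute the Hessian H = grad^2 f:
  H = [[9, 6], [6, 4]]
Verify stationarity: grad f(x*) = H x* + g = (0, 0).
Eigenvalues of H: 0, 13.
H has a zero eigenvalue (singular; positive semidefinite but not definite), so H is neither positive definite, negative definite, nor indefinite. The second-order test alone is inconclusive -> degen.
(Indeed, f is constant along the null direction of H through x*, so x* is not a strict local extremum.)

degen


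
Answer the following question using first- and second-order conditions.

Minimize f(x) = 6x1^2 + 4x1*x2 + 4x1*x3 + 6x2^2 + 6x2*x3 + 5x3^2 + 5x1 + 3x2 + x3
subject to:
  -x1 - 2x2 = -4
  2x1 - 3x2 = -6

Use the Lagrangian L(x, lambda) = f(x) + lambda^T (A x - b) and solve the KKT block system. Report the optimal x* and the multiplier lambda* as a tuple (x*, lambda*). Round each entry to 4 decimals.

Form the Lagrangian:
  L(x, lambda) = (1/2) x^T Q x + c^T x + lambda^T (A x - b)
Stationarity (grad_x L = 0): Q x + c + A^T lambda = 0.
Primal feasibility: A x = b.

This gives the KKT block system:
  [ Q   A^T ] [ x     ]   [-c ]
  [ A    0  ] [ lambda ] = [ b ]

Solving the linear system:
  x*      = (0, 2, -1.3)
  lambda* = (8.8286, 0.5143)
  f(x*)   = 21.55

x* = (0, 2, -1.3), lambda* = (8.8286, 0.5143)


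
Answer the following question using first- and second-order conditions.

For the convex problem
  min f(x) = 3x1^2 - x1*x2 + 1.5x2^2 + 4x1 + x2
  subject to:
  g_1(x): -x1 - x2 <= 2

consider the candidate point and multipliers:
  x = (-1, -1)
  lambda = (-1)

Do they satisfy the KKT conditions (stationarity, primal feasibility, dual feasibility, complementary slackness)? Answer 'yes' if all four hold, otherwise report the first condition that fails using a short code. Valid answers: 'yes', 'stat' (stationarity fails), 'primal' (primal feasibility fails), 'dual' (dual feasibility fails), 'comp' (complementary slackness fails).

Gradient of f: grad f(x) = Q x + c = (-1, -1)
Constraint values g_i(x) = a_i^T x - b_i:
  g_1((-1, -1)) = 0
Stationarity residual: grad f(x) + sum_i lambda_i a_i = (0, 0)
  -> stationarity OK
Primal feasibility (all g_i <= 0): OK
Dual feasibility (all lambda_i >= 0): FAILS
Complementary slackness (lambda_i * g_i(x) = 0 for all i): OK

Verdict: the first failing condition is dual_feasibility -> dual.

dual


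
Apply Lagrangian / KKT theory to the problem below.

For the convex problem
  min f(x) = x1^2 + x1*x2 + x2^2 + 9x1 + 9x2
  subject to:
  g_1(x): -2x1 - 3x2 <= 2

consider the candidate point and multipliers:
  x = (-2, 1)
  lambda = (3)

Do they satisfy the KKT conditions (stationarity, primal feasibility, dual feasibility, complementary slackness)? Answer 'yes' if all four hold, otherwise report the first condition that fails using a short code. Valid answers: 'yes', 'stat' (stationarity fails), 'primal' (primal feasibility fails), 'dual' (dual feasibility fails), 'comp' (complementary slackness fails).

Gradient of f: grad f(x) = Q x + c = (6, 9)
Constraint values g_i(x) = a_i^T x - b_i:
  g_1((-2, 1)) = -1
Stationarity residual: grad f(x) + sum_i lambda_i a_i = (0, 0)
  -> stationarity OK
Primal feasibility (all g_i <= 0): OK
Dual feasibility (all lambda_i >= 0): OK
Complementary slackness (lambda_i * g_i(x) = 0 for all i): FAILS

Verdict: the first failing condition is complementary_slackness -> comp.

comp


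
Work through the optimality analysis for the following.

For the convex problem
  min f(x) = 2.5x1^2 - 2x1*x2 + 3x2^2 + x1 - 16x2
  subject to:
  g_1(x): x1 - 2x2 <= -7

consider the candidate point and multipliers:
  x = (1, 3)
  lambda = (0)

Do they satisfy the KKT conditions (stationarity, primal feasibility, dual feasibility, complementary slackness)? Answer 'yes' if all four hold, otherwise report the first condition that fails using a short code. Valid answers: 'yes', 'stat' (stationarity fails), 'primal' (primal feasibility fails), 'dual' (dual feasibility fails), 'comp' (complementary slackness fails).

Gradient of f: grad f(x) = Q x + c = (0, 0)
Constraint values g_i(x) = a_i^T x - b_i:
  g_1((1, 3)) = 2
Stationarity residual: grad f(x) + sum_i lambda_i a_i = (0, 0)
  -> stationarity OK
Primal feasibility (all g_i <= 0): FAILS
Dual feasibility (all lambda_i >= 0): OK
Complementary slackness (lambda_i * g_i(x) = 0 for all i): OK

Verdict: the first failing condition is primal_feasibility -> primal.

primal


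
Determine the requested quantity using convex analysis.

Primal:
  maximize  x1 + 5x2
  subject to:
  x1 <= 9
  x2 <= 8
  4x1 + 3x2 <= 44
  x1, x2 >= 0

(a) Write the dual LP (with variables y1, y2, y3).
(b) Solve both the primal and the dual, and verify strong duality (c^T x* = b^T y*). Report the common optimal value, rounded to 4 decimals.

The standard primal-dual pair for 'max c^T x s.t. A x <= b, x >= 0' is:
  Dual:  min b^T y  s.t.  A^T y >= c,  y >= 0.

So the dual LP is:
  minimize  9y1 + 8y2 + 44y3
  subject to:
    y1 + 4y3 >= 1
    y2 + 3y3 >= 5
    y1, y2, y3 >= 0

Solving the primal: x* = (5, 8).
  primal value c^T x* = 45.
Solving the dual: y* = (0, 4.25, 0.25).
  dual value b^T y* = 45.
Strong duality: c^T x* = b^T y*. Confirmed.

45


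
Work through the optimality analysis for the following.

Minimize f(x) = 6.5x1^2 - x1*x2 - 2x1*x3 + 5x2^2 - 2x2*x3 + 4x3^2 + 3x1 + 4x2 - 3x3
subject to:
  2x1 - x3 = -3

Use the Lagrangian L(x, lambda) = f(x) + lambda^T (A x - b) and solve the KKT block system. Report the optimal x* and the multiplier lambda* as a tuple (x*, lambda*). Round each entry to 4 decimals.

Form the Lagrangian:
  L(x, lambda) = (1/2) x^T Q x + c^T x + lambda^T (A x - b)
Stationarity (grad_x L = 0): Q x + c + A^T lambda = 0.
Primal feasibility: A x = b.

This gives the KKT block system:
  [ Q   A^T ] [ x     ]   [-c ]
  [ A    0  ] [ lambda ] = [ b ]

Solving the linear system:
  x*      = (-1.1014, -0.3507, 0.7971)
  lambda* = (6.2812)
  f(x*)   = 5.8725

x* = (-1.1014, -0.3507, 0.7971), lambda* = (6.2812)


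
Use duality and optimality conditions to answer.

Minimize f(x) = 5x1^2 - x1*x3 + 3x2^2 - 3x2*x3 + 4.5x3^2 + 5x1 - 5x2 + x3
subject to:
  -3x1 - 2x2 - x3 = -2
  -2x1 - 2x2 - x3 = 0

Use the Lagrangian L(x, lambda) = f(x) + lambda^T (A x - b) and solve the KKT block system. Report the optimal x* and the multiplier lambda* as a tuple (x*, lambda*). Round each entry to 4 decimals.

Form the Lagrangian:
  L(x, lambda) = (1/2) x^T Q x + c^T x + lambda^T (A x - b)
Stationarity (grad_x L = 0): Q x + c + A^T lambda = 0.
Primal feasibility: A x = b.

This gives the KKT block system:
  [ Q   A^T ] [ x     ]   [-c ]
  [ A    0  ] [ lambda ] = [ b ]

Solving the linear system:
  x*      = (2, -1.5, -1)
  lambda* = (37, -42.5)
  f(x*)   = 45.25

x* = (2, -1.5, -1), lambda* = (37, -42.5)


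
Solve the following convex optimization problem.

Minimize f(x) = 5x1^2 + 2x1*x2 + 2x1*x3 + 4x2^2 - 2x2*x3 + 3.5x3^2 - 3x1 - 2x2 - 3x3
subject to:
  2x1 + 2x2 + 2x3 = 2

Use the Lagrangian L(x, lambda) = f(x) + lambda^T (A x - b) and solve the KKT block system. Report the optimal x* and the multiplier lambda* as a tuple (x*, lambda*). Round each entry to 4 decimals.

Form the Lagrangian:
  L(x, lambda) = (1/2) x^T Q x + c^T x + lambda^T (A x - b)
Stationarity (grad_x L = 0): Q x + c + A^T lambda = 0.
Primal feasibility: A x = b.

This gives the KKT block system:
  [ Q   A^T ] [ x     ]   [-c ]
  [ A    0  ] [ lambda ] = [ b ]

Solving the linear system:
  x*      = (0.1386, 0.3554, 0.506)
  lambda* = (-0.0542)
  f(x*)   = -1.2681

x* = (0.1386, 0.3554, 0.506), lambda* = (-0.0542)


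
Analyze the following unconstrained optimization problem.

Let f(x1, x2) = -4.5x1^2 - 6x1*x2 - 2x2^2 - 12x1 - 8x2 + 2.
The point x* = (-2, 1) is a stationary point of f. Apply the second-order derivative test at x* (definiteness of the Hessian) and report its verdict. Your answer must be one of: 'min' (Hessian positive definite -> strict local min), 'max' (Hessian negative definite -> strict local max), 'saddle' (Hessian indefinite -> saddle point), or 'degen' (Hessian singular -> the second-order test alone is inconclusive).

Compute the Hessian H = grad^2 f:
  H = [[-9, -6], [-6, -4]]
Verify stationarity: grad f(x*) = H x* + g = (0, 0).
Eigenvalues of H: -13, 0.
H has a zero eigenvalue (singular; negative semidefinite but not definite), so H is neither positive definite, negative definite, nor indefinite. The second-order test alone is inconclusive -> degen.
(Indeed, f is constant along the null direction of H through x*, so x* is not a strict local extremum.)

degen


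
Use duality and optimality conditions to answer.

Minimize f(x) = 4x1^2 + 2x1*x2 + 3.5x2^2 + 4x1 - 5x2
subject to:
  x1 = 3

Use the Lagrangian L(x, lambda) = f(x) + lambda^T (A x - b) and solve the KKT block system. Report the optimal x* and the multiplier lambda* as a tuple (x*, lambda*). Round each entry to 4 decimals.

Form the Lagrangian:
  L(x, lambda) = (1/2) x^T Q x + c^T x + lambda^T (A x - b)
Stationarity (grad_x L = 0): Q x + c + A^T lambda = 0.
Primal feasibility: A x = b.

This gives the KKT block system:
  [ Q   A^T ] [ x     ]   [-c ]
  [ A    0  ] [ lambda ] = [ b ]

Solving the linear system:
  x*      = (3, -0.1429)
  lambda* = (-27.7143)
  f(x*)   = 47.9286

x* = (3, -0.1429), lambda* = (-27.7143)


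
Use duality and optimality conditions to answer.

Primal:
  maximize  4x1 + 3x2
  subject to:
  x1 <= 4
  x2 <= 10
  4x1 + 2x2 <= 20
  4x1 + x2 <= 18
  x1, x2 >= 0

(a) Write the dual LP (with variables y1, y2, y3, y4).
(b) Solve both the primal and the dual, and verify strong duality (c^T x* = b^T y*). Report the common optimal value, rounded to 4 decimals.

The standard primal-dual pair for 'max c^T x s.t. A x <= b, x >= 0' is:
  Dual:  min b^T y  s.t.  A^T y >= c,  y >= 0.

So the dual LP is:
  minimize  4y1 + 10y2 + 20y3 + 18y4
  subject to:
    y1 + 4y3 + 4y4 >= 4
    y2 + 2y3 + y4 >= 3
    y1, y2, y3, y4 >= 0

Solving the primal: x* = (0, 10).
  primal value c^T x* = 30.
Solving the dual: y* = (0, 1, 1, 0).
  dual value b^T y* = 30.
Strong duality: c^T x* = b^T y*. Confirmed.

30


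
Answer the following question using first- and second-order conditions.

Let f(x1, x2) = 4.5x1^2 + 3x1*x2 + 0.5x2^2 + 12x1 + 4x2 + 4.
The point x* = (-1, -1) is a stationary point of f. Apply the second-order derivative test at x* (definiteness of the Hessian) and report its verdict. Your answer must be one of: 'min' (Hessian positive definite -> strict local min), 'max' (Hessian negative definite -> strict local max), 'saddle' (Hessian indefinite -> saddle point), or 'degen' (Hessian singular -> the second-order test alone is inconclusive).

Compute the Hessian H = grad^2 f:
  H = [[9, 3], [3, 1]]
Verify stationarity: grad f(x*) = H x* + g = (0, 0).
Eigenvalues of H: 0, 10.
H has a zero eigenvalue (singular; positive semidefinite but not definite), so H is neither positive definite, negative definite, nor indefinite. The second-order test alone is inconclusive -> degen.
(Indeed, f is constant along the null direction of H through x*, so x* is not a strict local extremum.)

degen


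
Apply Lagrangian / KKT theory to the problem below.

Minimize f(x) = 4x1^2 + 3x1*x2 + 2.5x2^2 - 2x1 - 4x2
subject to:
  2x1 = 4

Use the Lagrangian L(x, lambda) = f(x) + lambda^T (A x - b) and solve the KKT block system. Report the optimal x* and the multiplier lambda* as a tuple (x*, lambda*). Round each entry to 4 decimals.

Form the Lagrangian:
  L(x, lambda) = (1/2) x^T Q x + c^T x + lambda^T (A x - b)
Stationarity (grad_x L = 0): Q x + c + A^T lambda = 0.
Primal feasibility: A x = b.

This gives the KKT block system:
  [ Q   A^T ] [ x     ]   [-c ]
  [ A    0  ] [ lambda ] = [ b ]

Solving the linear system:
  x*      = (2, -0.4)
  lambda* = (-6.4)
  f(x*)   = 11.6

x* = (2, -0.4), lambda* = (-6.4)


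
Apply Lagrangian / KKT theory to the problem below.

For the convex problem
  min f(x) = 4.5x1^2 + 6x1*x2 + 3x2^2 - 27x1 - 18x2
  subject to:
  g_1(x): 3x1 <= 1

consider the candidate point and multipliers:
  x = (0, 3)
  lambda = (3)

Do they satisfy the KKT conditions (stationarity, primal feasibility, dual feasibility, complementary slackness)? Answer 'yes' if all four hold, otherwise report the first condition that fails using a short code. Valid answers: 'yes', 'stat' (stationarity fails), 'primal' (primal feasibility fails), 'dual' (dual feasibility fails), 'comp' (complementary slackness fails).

Gradient of f: grad f(x) = Q x + c = (-9, 0)
Constraint values g_i(x) = a_i^T x - b_i:
  g_1((0, 3)) = -1
Stationarity residual: grad f(x) + sum_i lambda_i a_i = (0, 0)
  -> stationarity OK
Primal feasibility (all g_i <= 0): OK
Dual feasibility (all lambda_i >= 0): OK
Complementary slackness (lambda_i * g_i(x) = 0 for all i): FAILS

Verdict: the first failing condition is complementary_slackness -> comp.

comp


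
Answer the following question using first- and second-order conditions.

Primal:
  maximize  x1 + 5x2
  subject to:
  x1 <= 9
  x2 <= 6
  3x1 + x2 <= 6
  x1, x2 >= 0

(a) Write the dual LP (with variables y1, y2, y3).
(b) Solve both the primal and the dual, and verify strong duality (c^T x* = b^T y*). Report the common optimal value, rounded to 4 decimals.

The standard primal-dual pair for 'max c^T x s.t. A x <= b, x >= 0' is:
  Dual:  min b^T y  s.t.  A^T y >= c,  y >= 0.

So the dual LP is:
  minimize  9y1 + 6y2 + 6y3
  subject to:
    y1 + 3y3 >= 1
    y2 + y3 >= 5
    y1, y2, y3 >= 0

Solving the primal: x* = (0, 6).
  primal value c^T x* = 30.
Solving the dual: y* = (0, 4.6667, 0.3333).
  dual value b^T y* = 30.
Strong duality: c^T x* = b^T y*. Confirmed.

30


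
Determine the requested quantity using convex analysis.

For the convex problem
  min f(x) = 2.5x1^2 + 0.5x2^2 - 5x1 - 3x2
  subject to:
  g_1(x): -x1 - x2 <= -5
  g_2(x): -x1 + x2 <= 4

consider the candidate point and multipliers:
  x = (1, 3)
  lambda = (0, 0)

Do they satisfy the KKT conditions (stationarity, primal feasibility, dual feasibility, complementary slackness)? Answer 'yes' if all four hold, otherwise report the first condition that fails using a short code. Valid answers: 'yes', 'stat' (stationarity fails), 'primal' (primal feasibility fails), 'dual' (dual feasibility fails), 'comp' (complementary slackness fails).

Gradient of f: grad f(x) = Q x + c = (0, 0)
Constraint values g_i(x) = a_i^T x - b_i:
  g_1((1, 3)) = 1
  g_2((1, 3)) = -2
Stationarity residual: grad f(x) + sum_i lambda_i a_i = (0, 0)
  -> stationarity OK
Primal feasibility (all g_i <= 0): FAILS
Dual feasibility (all lambda_i >= 0): OK
Complementary slackness (lambda_i * g_i(x) = 0 for all i): OK

Verdict: the first failing condition is primal_feasibility -> primal.

primal


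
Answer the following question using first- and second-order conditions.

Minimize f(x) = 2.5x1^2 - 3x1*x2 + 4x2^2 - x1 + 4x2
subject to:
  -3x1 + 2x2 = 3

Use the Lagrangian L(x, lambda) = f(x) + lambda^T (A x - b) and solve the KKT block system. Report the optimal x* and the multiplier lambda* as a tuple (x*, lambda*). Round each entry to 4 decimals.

Form the Lagrangian:
  L(x, lambda) = (1/2) x^T Q x + c^T x + lambda^T (A x - b)
Stationarity (grad_x L = 0): Q x + c + A^T lambda = 0.
Primal feasibility: A x = b.

This gives the KKT block system:
  [ Q   A^T ] [ x     ]   [-c ]
  [ A    0  ] [ lambda ] = [ b ]

Solving the linear system:
  x*      = (-1.3214, -0.4821)
  lambda* = (-2.0536)
  f(x*)   = 2.7768

x* = (-1.3214, -0.4821), lambda* = (-2.0536)


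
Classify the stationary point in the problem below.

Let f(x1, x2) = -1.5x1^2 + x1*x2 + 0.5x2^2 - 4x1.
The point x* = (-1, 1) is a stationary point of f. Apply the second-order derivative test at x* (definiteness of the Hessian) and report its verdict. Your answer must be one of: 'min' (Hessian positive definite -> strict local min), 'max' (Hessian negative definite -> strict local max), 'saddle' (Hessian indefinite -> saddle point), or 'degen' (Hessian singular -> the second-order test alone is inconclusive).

Compute the Hessian H = grad^2 f:
  H = [[-3, 1], [1, 1]]
Verify stationarity: grad f(x*) = H x* + g = (0, 0).
Eigenvalues of H: -3.2361, 1.2361.
Eigenvalues have mixed signs, so H is indefinite -> x* is a saddle point.

saddle


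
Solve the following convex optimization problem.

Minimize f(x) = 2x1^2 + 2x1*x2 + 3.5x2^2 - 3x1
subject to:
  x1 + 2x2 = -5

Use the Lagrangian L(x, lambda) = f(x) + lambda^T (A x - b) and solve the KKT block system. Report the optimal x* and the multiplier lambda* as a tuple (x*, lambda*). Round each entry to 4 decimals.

Form the Lagrangian:
  L(x, lambda) = (1/2) x^T Q x + c^T x + lambda^T (A x - b)
Stationarity (grad_x L = 0): Q x + c + A^T lambda = 0.
Primal feasibility: A x = b.

This gives the KKT block system:
  [ Q   A^T ] [ x     ]   [-c ]
  [ A    0  ] [ lambda ] = [ b ]

Solving the linear system:
  x*      = (-0.2, -2.4)
  lambda* = (8.6)
  f(x*)   = 21.8

x* = (-0.2, -2.4), lambda* = (8.6)


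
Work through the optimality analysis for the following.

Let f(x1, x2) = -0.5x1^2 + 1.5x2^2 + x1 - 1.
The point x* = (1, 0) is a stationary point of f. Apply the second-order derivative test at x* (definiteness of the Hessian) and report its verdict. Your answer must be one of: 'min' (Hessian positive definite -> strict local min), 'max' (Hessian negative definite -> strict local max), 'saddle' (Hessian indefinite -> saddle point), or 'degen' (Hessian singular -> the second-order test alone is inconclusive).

Compute the Hessian H = grad^2 f:
  H = [[-1, 0], [0, 3]]
Verify stationarity: grad f(x*) = H x* + g = (0, 0).
Eigenvalues of H: -1, 3.
Eigenvalues have mixed signs, so H is indefinite -> x* is a saddle point.

saddle


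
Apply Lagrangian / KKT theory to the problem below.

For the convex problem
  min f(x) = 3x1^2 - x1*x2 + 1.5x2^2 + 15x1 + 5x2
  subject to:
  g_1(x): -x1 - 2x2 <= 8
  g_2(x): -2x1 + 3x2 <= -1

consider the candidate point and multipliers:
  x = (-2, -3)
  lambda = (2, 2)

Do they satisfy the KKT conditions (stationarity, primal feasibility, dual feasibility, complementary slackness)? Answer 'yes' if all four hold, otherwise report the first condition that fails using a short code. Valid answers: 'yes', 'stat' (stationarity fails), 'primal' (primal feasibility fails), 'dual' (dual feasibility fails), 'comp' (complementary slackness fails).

Gradient of f: grad f(x) = Q x + c = (6, -2)
Constraint values g_i(x) = a_i^T x - b_i:
  g_1((-2, -3)) = 0
  g_2((-2, -3)) = -4
Stationarity residual: grad f(x) + sum_i lambda_i a_i = (0, 0)
  -> stationarity OK
Primal feasibility (all g_i <= 0): OK
Dual feasibility (all lambda_i >= 0): OK
Complementary slackness (lambda_i * g_i(x) = 0 for all i): FAILS

Verdict: the first failing condition is complementary_slackness -> comp.

comp


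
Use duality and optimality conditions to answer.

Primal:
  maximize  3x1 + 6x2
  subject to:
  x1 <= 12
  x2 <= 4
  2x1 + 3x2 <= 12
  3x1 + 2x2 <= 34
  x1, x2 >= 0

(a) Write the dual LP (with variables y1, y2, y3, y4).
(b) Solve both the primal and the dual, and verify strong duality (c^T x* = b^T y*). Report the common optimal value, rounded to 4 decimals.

The standard primal-dual pair for 'max c^T x s.t. A x <= b, x >= 0' is:
  Dual:  min b^T y  s.t.  A^T y >= c,  y >= 0.

So the dual LP is:
  minimize  12y1 + 4y2 + 12y3 + 34y4
  subject to:
    y1 + 2y3 + 3y4 >= 3
    y2 + 3y3 + 2y4 >= 6
    y1, y2, y3, y4 >= 0

Solving the primal: x* = (0, 4).
  primal value c^T x* = 24.
Solving the dual: y* = (0, 1.5, 1.5, 0).
  dual value b^T y* = 24.
Strong duality: c^T x* = b^T y*. Confirmed.

24


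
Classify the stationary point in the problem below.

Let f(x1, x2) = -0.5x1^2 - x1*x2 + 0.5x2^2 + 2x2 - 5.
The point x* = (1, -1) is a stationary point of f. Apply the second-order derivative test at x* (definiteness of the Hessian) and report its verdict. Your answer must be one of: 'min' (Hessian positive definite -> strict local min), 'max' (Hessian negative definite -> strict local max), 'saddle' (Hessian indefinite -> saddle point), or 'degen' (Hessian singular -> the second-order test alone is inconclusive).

Compute the Hessian H = grad^2 f:
  H = [[-1, -1], [-1, 1]]
Verify stationarity: grad f(x*) = H x* + g = (0, 0).
Eigenvalues of H: -1.4142, 1.4142.
Eigenvalues have mixed signs, so H is indefinite -> x* is a saddle point.

saddle


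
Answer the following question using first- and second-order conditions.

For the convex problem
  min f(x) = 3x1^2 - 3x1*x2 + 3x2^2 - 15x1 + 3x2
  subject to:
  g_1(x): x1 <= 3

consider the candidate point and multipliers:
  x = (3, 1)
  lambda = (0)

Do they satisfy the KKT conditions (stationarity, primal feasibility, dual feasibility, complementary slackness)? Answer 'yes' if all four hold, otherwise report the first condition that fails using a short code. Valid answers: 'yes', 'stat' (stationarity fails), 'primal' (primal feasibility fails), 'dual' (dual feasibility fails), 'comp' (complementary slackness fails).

Gradient of f: grad f(x) = Q x + c = (0, 0)
Constraint values g_i(x) = a_i^T x - b_i:
  g_1((3, 1)) = 0
Stationarity residual: grad f(x) + sum_i lambda_i a_i = (0, 0)
  -> stationarity OK
Primal feasibility (all g_i <= 0): OK
Dual feasibility (all lambda_i >= 0): OK
Complementary slackness (lambda_i * g_i(x) = 0 for all i): OK

Verdict: yes, KKT holds.

yes


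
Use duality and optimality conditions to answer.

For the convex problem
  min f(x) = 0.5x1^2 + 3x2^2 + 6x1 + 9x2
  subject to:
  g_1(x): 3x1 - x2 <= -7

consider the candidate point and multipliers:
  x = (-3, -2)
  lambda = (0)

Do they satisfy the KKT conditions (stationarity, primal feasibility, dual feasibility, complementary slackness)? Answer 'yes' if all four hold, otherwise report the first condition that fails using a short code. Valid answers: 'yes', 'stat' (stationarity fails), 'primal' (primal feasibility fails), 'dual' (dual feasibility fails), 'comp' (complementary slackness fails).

Gradient of f: grad f(x) = Q x + c = (3, -3)
Constraint values g_i(x) = a_i^T x - b_i:
  g_1((-3, -2)) = 0
Stationarity residual: grad f(x) + sum_i lambda_i a_i = (3, -3)
  -> stationarity FAILS
Primal feasibility (all g_i <= 0): OK
Dual feasibility (all lambda_i >= 0): OK
Complementary slackness (lambda_i * g_i(x) = 0 for all i): OK

Verdict: the first failing condition is stationarity -> stat.

stat


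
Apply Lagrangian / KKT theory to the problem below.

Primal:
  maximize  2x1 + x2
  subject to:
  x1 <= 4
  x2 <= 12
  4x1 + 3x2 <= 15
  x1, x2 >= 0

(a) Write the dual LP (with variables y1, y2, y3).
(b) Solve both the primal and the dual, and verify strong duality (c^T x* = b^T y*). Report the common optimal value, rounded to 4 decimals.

The standard primal-dual pair for 'max c^T x s.t. A x <= b, x >= 0' is:
  Dual:  min b^T y  s.t.  A^T y >= c,  y >= 0.

So the dual LP is:
  minimize  4y1 + 12y2 + 15y3
  subject to:
    y1 + 4y3 >= 2
    y2 + 3y3 >= 1
    y1, y2, y3 >= 0

Solving the primal: x* = (3.75, 0).
  primal value c^T x* = 7.5.
Solving the dual: y* = (0, 0, 0.5).
  dual value b^T y* = 7.5.
Strong duality: c^T x* = b^T y*. Confirmed.

7.5


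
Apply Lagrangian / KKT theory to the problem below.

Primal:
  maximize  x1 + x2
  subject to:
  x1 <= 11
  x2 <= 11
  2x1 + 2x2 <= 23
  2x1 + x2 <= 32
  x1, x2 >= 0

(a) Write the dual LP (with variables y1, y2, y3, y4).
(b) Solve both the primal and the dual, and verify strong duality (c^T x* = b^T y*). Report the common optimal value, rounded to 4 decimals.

The standard primal-dual pair for 'max c^T x s.t. A x <= b, x >= 0' is:
  Dual:  min b^T y  s.t.  A^T y >= c,  y >= 0.

So the dual LP is:
  minimize  11y1 + 11y2 + 23y3 + 32y4
  subject to:
    y1 + 2y3 + 2y4 >= 1
    y2 + 2y3 + y4 >= 1
    y1, y2, y3, y4 >= 0

Solving the primal: x* = (11, 0.5).
  primal value c^T x* = 11.5.
Solving the dual: y* = (0, 0, 0.5, 0).
  dual value b^T y* = 11.5.
Strong duality: c^T x* = b^T y*. Confirmed.

11.5


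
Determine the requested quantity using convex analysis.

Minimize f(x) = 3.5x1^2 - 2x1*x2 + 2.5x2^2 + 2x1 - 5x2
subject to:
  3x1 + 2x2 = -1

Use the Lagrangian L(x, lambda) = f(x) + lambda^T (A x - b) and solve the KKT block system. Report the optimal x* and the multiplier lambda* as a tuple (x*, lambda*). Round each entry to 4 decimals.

Form the Lagrangian:
  L(x, lambda) = (1/2) x^T Q x + c^T x + lambda^T (A x - b)
Stationarity (grad_x L = 0): Q x + c + A^T lambda = 0.
Primal feasibility: A x = b.

This gives the KKT block system:
  [ Q   A^T ] [ x     ]   [-c ]
  [ A    0  ] [ lambda ] = [ b ]

Solving the linear system:
  x*      = (-0.5876, 0.3814)
  lambda* = (0.9588)
  f(x*)   = -1.0619

x* = (-0.5876, 0.3814), lambda* = (0.9588)


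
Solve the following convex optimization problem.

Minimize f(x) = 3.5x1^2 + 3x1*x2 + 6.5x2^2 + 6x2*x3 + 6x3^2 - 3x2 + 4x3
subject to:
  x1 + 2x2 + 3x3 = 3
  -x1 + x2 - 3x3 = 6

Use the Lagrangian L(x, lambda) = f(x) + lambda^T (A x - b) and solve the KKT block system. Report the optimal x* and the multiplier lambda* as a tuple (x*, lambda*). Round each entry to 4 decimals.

Form the Lagrangian:
  L(x, lambda) = (1/2) x^T Q x + c^T x + lambda^T (A x - b)
Stationarity (grad_x L = 0): Q x + c + A^T lambda = 0.
Primal feasibility: A x = b.

This gives the KKT block system:
  [ Q   A^T ] [ x     ]   [-c ]
  [ A    0  ] [ lambda ] = [ b ]

Solving the linear system:
  x*      = (-0.68, 3, -0.7733)
  lambda* = (-11.1867, -6.9467)
  f(x*)   = 31.5733

x* = (-0.68, 3, -0.7733), lambda* = (-11.1867, -6.9467)


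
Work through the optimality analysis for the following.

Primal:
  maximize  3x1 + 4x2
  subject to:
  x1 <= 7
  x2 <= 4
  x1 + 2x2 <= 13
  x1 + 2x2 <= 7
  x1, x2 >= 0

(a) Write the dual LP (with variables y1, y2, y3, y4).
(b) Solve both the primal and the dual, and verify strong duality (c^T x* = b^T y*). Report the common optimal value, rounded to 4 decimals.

The standard primal-dual pair for 'max c^T x s.t. A x <= b, x >= 0' is:
  Dual:  min b^T y  s.t.  A^T y >= c,  y >= 0.

So the dual LP is:
  minimize  7y1 + 4y2 + 13y3 + 7y4
  subject to:
    y1 + y3 + y4 >= 3
    y2 + 2y3 + 2y4 >= 4
    y1, y2, y3, y4 >= 0

Solving the primal: x* = (7, 0).
  primal value c^T x* = 21.
Solving the dual: y* = (1, 0, 0, 2).
  dual value b^T y* = 21.
Strong duality: c^T x* = b^T y*. Confirmed.

21
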